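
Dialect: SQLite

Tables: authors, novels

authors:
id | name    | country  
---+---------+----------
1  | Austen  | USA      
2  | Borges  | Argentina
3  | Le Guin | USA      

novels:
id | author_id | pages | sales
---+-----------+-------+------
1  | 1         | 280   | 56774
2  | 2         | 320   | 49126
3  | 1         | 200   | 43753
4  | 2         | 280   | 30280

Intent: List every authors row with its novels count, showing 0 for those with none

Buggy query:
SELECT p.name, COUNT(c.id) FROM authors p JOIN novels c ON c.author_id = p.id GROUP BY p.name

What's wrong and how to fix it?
Bug: An inner join excludes parents with zero children

Fix: Use LEFT JOIN so parents without children still appear (COUNT(c.id) gives 0)

Corrected query:
SELECT p.name, COUNT(c.id) FROM authors p LEFT JOIN novels c ON c.author_id = p.id GROUP BY p.name

Result:
name    | COUNT(c.id)
--------+------------
Austen  | 2          
Borges  | 2          
Le Guin | 0          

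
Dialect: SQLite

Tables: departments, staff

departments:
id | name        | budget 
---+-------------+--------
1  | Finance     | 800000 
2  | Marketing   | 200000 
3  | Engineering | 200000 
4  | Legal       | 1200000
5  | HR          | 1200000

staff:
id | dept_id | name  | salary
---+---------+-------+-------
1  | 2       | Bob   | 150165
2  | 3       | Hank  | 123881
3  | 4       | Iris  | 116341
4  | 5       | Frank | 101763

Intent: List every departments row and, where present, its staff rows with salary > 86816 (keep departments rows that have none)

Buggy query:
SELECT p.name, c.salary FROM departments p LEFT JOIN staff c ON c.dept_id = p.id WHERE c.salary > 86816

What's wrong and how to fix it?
Bug: A WHERE condition on the right-hand table after LEFT JOIN drops unmatched parents

Fix: Put 'c.salary > 86816' in the JOIN's ON clause instead of WHERE

Corrected query:
SELECT p.name, c.salary FROM departments p LEFT JOIN staff c ON c.dept_id = p.id AND c.salary > 86816

Result:
name        | salary
------------+-------
Finance     | NULL  
Marketing   | 150165
Engineering | 123881
Legal       | 116341
HR          | 101763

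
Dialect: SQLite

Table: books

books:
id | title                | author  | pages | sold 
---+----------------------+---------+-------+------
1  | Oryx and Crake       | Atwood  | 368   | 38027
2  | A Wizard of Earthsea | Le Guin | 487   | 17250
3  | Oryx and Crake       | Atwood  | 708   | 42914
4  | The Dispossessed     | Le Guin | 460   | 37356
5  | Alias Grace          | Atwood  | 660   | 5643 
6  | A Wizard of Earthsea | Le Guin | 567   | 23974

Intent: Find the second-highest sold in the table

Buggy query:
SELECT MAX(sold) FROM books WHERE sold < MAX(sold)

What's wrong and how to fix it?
Bug: MAX(sold) on the right of the comparison is an aggregate-in-WHERE error

Fix: Compute the overall MAX in a subquery, then take MAX of rows below it

Corrected query:
SELECT MAX(sold) FROM books WHERE sold < (SELECT MAX(sold) FROM books)

Result:
MAX(sold)
---------
38027    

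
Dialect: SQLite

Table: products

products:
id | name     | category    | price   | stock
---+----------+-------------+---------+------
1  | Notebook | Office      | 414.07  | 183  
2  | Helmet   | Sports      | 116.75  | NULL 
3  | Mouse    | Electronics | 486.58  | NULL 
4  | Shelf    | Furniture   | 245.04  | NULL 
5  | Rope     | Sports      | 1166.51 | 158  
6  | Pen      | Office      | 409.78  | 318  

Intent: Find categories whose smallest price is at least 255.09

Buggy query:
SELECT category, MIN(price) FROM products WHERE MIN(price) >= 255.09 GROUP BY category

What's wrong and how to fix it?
Bug: MIN() in WHERE is a misuse of aggregate

Fix: Replace WHERE with HAVING after the GROUP BY

Corrected query:
SELECT category, MIN(price) FROM products GROUP BY category HAVING MIN(price) >= 255.09

Result:
category    | MIN(price)
------------+-----------
Electronics | 486.58    
Office      | 409.78    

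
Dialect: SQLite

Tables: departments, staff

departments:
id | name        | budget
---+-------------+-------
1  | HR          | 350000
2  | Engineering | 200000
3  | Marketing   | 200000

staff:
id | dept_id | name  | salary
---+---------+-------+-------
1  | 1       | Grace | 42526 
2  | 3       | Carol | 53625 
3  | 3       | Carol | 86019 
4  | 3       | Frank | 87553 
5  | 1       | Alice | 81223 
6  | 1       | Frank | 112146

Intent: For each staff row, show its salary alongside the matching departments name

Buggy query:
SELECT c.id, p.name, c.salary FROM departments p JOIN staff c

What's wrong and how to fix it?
Bug: JOIN with no ON clause produces a cartesian product; every staff row pairs with every departments row

Fix: Specify the join condition linking the foreign key to the parent id

Corrected query:
SELECT c.id, p.name, c.salary FROM departments p JOIN staff c ON c.dept_id = p.id

Result:
id | name      | salary
---+-----------+-------
1  | HR        | 42526 
2  | Marketing | 53625 
3  | Marketing | 86019 
4  | Marketing | 87553 
5  | HR        | 81223 
6  | HR        | 112146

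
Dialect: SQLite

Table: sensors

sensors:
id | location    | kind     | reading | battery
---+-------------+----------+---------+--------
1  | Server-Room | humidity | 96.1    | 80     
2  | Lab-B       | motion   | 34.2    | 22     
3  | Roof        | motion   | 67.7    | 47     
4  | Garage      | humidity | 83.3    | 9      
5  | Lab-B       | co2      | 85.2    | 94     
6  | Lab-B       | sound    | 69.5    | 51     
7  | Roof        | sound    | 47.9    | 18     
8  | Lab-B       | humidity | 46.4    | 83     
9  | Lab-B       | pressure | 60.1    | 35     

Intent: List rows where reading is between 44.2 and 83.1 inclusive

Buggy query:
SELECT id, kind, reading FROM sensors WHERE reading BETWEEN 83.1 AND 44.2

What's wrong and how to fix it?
Bug: BETWEEN expects the lower bound first; with 83.1 AND 44.2 the range is empty

Fix: Write BETWEEN 44.2 AND 83.1

Corrected query:
SELECT id, kind, reading FROM sensors WHERE reading BETWEEN 44.2 AND 83.1

Result:
id | kind     | reading
---+----------+--------
3  | motion   | 67.7   
6  | sound    | 69.5   
7  | sound    | 47.9   
8  | humidity | 46.4   
9  | pressure | 60.1   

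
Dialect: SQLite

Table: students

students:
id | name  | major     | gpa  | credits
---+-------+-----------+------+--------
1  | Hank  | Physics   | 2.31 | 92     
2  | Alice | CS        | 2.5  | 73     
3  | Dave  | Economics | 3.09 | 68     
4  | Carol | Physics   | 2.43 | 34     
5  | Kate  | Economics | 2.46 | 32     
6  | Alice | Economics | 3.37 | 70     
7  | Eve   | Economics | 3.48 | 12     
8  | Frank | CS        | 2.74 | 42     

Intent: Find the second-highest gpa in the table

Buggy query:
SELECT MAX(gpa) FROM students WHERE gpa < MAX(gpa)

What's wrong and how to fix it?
Bug: MAX(gpa) on the right of the comparison is an aggregate-in-WHERE error

Fix: Put the inner MAX in a scalar subquery

Corrected query:
SELECT MAX(gpa) FROM students WHERE gpa < (SELECT MAX(gpa) FROM students)

Result:
MAX(gpa)
--------
3.37    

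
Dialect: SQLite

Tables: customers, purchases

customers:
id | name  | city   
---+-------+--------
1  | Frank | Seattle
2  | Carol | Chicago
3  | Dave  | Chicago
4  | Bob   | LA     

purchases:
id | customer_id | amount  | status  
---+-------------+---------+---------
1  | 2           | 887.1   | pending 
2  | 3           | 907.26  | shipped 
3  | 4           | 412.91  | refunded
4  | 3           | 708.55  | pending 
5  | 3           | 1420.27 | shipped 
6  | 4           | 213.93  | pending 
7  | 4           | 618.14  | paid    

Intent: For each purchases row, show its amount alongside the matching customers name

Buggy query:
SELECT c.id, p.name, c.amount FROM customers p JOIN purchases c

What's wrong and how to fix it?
Bug: Missing join condition: each purchases row is matched to all customers rows instead of just its own

Fix: Specify the join condition linking the foreign key to the parent id

Corrected query:
SELECT c.id, p.name, c.amount FROM customers p JOIN purchases c ON c.customer_id = p.id

Result:
id | name  | amount 
---+-------+--------
1  | Carol | 887.1  
2  | Dave  | 907.26 
3  | Bob   | 412.91 
4  | Dave  | 708.55 
5  | Dave  | 1420.27
6  | Bob   | 213.93 
7  | Bob   | 618.14 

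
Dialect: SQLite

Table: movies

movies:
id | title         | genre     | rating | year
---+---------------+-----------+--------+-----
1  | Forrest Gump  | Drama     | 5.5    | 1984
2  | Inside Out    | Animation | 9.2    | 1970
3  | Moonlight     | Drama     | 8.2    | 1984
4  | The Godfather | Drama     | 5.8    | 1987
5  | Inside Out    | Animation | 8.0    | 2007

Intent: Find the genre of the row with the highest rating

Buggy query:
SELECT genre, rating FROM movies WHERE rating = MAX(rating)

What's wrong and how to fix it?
Bug: WHERE is evaluated per row; an aggregate over the whole table isn't defined there

Fix: Use a subquery: WHERE rating = (SELECT MAX(rating) FROM movies)

Corrected query:
SELECT genre, rating FROM movies WHERE rating = (SELECT MAX(rating) FROM movies)

Result:
genre     | rating
----------+-------
Animation | 9.2   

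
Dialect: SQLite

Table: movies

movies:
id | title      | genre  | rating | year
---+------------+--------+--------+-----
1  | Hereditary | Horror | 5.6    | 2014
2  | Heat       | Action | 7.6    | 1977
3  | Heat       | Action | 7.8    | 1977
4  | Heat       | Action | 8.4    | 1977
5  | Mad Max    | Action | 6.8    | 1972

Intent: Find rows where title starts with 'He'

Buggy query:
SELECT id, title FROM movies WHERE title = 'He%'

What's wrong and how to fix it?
Bug: Wildcards only work with LIKE; '=' treats '%' as a literal character

Fix: Replace '=' with LIKE so 'He%' is treated as a pattern

Corrected query:
SELECT id, title FROM movies WHERE title LIKE 'He%'

Result:
id | title     
---+-----------
1  | Hereditary
2  | Heat      
3  | Heat      
4  | Heat      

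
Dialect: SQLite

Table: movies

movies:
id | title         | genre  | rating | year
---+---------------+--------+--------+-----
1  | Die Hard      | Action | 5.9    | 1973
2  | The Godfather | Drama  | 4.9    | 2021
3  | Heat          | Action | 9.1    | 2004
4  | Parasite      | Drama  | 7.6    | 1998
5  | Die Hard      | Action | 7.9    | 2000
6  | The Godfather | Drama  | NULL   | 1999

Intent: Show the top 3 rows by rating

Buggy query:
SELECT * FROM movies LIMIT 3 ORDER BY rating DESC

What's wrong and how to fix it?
Bug: LIMIT must come after ORDER BY

Fix: Swap the clauses: ORDER BY first, then LIMIT

Corrected query:
SELECT * FROM movies ORDER BY rating DESC LIMIT 3

Result:
id | title    | genre  | rating | year
---+----------+--------+--------+-----
3  | Heat     | Action | 9.1    | 2004
5  | Die Hard | Action | 7.9    | 2000
4  | Parasite | Drama  | 7.6    | 1998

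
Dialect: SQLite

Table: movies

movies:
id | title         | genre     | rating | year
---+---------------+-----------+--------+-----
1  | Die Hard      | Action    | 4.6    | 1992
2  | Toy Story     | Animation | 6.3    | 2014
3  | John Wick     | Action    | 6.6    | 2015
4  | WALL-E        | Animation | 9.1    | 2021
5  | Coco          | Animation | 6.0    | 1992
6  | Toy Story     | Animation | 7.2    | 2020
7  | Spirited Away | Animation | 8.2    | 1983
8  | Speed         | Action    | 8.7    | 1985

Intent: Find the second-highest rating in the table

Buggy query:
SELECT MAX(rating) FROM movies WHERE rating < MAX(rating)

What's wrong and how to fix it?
Bug: The inner MAX is an aggregate inside WHERE, which is not allowed

Fix: Put the inner MAX in a scalar subquery

Corrected query:
SELECT MAX(rating) FROM movies WHERE rating < (SELECT MAX(rating) FROM movies)

Result:
MAX(rating)
-----------
8.7        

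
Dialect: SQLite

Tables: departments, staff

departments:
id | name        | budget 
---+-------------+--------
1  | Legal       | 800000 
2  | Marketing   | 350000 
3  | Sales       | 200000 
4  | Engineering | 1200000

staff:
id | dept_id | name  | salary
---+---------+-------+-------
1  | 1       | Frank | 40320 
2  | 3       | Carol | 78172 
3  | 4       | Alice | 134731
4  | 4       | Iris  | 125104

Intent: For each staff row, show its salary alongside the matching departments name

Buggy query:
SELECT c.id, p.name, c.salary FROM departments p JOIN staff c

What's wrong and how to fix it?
Bug: Missing join condition: each staff row is matched to all departments rows instead of just its own

Fix: Specify the join condition linking the foreign key to the parent id

Corrected query:
SELECT c.id, p.name, c.salary FROM departments p JOIN staff c ON c.dept_id = p.id

Result:
id | name        | salary
---+-------------+-------
1  | Legal       | 40320 
2  | Sales       | 78172 
3  | Engineering | 134731
4  | Engineering | 125104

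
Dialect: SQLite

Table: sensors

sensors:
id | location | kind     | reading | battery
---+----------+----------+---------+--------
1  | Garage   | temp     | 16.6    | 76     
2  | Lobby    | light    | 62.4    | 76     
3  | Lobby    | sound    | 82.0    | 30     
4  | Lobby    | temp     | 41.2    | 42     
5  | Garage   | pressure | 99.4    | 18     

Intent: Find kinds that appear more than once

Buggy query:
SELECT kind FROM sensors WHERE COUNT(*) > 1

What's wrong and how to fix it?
Bug: COUNT(*) is an aggregate and cannot be used in WHERE

Fix: GROUP BY kind, then filter groups with HAVING COUNT(*) > 1

Corrected query:
SELECT kind FROM sensors GROUP BY kind HAVING COUNT(*) > 1

Result:
kind
----
temp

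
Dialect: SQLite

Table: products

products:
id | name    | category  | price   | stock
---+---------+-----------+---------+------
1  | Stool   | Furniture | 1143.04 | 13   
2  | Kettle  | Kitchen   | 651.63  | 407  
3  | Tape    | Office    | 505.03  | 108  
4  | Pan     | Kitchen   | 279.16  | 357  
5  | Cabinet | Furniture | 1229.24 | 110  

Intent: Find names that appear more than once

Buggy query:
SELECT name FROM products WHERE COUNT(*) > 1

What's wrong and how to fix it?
Bug: COUNT(*) is an aggregate and cannot be used in WHERE

Fix: GROUP BY name, then filter groups with HAVING COUNT(*) > 1

Corrected query:
SELECT name FROM products GROUP BY name HAVING COUNT(*) > 1

Result:
(no rows)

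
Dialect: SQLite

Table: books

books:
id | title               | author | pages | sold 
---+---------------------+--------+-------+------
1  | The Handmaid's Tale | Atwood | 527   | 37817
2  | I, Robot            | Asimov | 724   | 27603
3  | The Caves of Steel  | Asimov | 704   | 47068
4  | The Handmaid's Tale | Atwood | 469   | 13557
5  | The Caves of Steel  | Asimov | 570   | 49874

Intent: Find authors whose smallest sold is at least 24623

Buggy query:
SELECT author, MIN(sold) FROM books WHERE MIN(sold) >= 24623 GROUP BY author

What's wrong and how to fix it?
Bug: MIN() in WHERE is a misuse of aggregate

Fix: Use HAVING for the per-group MIN condition

Corrected query:
SELECT author, MIN(sold) FROM books GROUP BY author HAVING MIN(sold) >= 24623

Result:
author | MIN(sold)
-------+----------
Asimov | 27603    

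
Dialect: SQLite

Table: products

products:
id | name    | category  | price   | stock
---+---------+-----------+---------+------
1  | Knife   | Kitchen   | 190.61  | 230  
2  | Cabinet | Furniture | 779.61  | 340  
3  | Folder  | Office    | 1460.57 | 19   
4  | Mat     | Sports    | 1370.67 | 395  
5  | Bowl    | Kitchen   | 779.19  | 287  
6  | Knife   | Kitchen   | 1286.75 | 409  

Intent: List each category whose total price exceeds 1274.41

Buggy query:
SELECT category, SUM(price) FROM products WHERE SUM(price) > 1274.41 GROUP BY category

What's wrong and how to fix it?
Bug: Aggregate functions cannot appear in a WHERE clause

Fix: Move the aggregate condition to a HAVING clause

Corrected query:
SELECT category, SUM(price) FROM products GROUP BY category HAVING SUM(price) > 1274.41

Result:
category | SUM(price)
---------+-----------
Kitchen  | 2256.55   
Office   | 1460.57   
Sports   | 1370.67   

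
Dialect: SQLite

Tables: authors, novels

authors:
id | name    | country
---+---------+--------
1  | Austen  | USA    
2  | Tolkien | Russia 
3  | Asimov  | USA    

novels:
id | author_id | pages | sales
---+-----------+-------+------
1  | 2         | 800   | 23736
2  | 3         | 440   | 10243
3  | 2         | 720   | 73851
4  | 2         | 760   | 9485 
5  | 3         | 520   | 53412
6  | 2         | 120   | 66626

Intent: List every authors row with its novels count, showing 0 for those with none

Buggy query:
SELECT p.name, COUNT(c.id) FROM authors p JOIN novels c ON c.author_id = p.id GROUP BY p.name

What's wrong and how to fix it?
Bug: An inner join excludes parents with zero children

Fix: Use LEFT JOIN so parents without children still appear (COUNT(c.id) gives 0)

Corrected query:
SELECT p.name, COUNT(c.id) FROM authors p LEFT JOIN novels c ON c.author_id = p.id GROUP BY p.name

Result:
name    | COUNT(c.id)
--------+------------
Asimov  | 2          
Austen  | 0          
Tolkien | 4          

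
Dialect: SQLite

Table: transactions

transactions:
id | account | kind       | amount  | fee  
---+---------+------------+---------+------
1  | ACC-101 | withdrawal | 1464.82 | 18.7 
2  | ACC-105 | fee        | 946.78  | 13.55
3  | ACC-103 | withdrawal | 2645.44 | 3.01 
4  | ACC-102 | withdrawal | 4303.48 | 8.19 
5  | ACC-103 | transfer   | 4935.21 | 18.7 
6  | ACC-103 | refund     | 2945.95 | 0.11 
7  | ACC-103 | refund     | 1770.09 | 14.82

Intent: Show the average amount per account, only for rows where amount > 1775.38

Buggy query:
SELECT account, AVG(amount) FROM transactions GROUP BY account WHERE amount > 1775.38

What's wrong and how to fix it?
Bug: WHERE cannot follow GROUP BY

Fix: Move the WHERE clause before GROUP BY

Corrected query:
SELECT account, AVG(amount) FROM transactions WHERE amount > 1775.38 GROUP BY account

Result:
account | AVG(amount)
--------+------------
ACC-102 | 4303.48    
ACC-103 | 3508.866667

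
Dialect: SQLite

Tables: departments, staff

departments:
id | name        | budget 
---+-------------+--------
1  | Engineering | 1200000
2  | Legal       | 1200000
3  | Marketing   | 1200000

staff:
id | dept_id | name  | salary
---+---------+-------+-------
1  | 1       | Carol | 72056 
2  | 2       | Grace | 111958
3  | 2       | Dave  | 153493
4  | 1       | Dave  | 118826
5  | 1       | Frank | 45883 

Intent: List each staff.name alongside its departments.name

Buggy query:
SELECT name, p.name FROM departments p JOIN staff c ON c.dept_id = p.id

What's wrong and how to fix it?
Bug: Both tables have a 'name' column; the unqualified reference is ambiguous

Fix: Prefix ambiguous columns with the table alias

Corrected query:
SELECT c.name, p.name FROM departments p JOIN staff c ON c.dept_id = p.id

Result:
name  | name       
------+------------
Carol | Engineering
Grace | Legal      
Dave  | Legal      
Dave  | Engineering
Frank | Engineering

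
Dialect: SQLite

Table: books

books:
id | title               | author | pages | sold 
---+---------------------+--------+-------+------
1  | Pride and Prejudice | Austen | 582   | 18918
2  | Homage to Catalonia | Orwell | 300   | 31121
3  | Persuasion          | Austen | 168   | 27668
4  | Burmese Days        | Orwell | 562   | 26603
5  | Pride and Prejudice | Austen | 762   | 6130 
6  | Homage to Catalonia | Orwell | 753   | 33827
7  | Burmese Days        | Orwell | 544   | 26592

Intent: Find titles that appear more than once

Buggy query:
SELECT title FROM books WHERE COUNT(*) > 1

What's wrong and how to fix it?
Bug: WHERE can't reference COUNT(*); aggregates are computed after WHERE

Fix: Group first, then use HAVING for the count condition

Corrected query:
SELECT title FROM books GROUP BY title HAVING COUNT(*) > 1

Result:
title              
-------------------
Burmese Days       
Homage to Catalonia
Pride and Prejudice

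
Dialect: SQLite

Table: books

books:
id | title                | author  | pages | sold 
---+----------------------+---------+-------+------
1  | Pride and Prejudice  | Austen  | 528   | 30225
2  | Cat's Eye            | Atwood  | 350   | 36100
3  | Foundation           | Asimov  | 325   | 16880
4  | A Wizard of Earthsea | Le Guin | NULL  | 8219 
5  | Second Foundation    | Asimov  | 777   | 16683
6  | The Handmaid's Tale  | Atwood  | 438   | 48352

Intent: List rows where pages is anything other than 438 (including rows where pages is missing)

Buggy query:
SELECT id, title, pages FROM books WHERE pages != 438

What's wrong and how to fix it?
Bug: 'pages != 438' is unknown when pages is NULL, so NULL rows are silently excluded

Fix: Add an explicit OR pages IS NULL to include the missing-value rows

Corrected query:
SELECT id, title, pages FROM books WHERE pages != 438 OR pages IS NULL

Result:
id | title                | pages
---+----------------------+------
1  | Pride and Prejudice  | 528  
2  | Cat's Eye            | 350  
3  | Foundation           | 325  
4  | A Wizard of Earthsea | NULL 
5  | Second Foundation    | 777  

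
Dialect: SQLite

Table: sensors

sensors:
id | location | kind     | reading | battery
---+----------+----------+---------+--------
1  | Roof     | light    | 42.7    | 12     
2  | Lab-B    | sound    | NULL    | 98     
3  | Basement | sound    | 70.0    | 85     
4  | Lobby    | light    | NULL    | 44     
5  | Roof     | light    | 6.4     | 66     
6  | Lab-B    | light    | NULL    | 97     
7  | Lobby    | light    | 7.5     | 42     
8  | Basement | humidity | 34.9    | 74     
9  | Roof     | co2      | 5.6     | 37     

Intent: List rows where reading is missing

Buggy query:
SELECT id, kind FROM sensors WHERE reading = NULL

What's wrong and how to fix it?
Bug: Comparing to NULL with '=' never matches; NULL = NULL is unknown, not true

Fix: Use IS NULL to test for NULL

Corrected query:
SELECT id, kind FROM sensors WHERE reading IS NULL

Result:
id | kind 
---+------
2  | sound
4  | light
6  | light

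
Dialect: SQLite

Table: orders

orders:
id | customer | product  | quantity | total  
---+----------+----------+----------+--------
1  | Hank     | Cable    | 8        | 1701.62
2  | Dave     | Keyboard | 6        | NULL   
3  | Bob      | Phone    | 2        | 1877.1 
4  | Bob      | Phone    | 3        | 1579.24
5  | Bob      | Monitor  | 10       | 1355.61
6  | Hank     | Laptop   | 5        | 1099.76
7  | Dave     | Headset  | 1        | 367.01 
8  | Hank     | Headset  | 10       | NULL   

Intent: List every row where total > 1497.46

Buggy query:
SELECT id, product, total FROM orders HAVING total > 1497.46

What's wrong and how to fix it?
Bug: HAVING filters the output of aggregation, but this query has no GROUP BY and no aggregate functions, so SQLite rejects it (HAVING clause on a non-aggregate query); the condition here is per row

Fix: Use WHERE for row-level filtering

Corrected query:
SELECT id, product, total FROM orders WHERE total > 1497.46

Result:
id | product | total  
---+---------+--------
1  | Cable   | 1701.62
3  | Phone   | 1877.1 
4  | Phone   | 1579.24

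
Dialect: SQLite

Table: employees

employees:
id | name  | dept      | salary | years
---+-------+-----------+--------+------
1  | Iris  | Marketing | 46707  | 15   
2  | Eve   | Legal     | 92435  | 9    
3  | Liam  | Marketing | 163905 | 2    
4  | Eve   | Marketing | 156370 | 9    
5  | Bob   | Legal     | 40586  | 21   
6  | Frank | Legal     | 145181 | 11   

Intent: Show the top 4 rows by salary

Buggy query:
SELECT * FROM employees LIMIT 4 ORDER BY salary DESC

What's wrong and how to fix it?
Bug: LIMIT must come after ORDER BY

Fix: Sort with ORDER BY, then apply LIMIT

Corrected query:
SELECT * FROM employees ORDER BY salary DESC LIMIT 4

Result:
id | name  | dept      | salary | years
---+-------+-----------+--------+------
3  | Liam  | Marketing | 163905 | 2    
4  | Eve   | Marketing | 156370 | 9    
6  | Frank | Legal     | 145181 | 11   
2  | Eve   | Legal     | 92435  | 9    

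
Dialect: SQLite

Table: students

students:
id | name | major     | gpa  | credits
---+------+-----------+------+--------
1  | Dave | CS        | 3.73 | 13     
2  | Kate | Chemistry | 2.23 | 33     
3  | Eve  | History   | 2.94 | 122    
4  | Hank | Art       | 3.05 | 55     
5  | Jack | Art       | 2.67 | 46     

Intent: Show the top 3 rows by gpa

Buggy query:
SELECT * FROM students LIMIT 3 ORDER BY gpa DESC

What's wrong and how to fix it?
Bug: LIMIT must come after ORDER BY

Fix: Swap the clauses: ORDER BY first, then LIMIT

Corrected query:
SELECT * FROM students ORDER BY gpa DESC LIMIT 3

Result:
id | name | major   | gpa  | credits
---+------+---------+------+--------
1  | Dave | CS      | 3.73 | 13     
4  | Hank | Art     | 3.05 | 55     
3  | Eve  | History | 2.94 | 122    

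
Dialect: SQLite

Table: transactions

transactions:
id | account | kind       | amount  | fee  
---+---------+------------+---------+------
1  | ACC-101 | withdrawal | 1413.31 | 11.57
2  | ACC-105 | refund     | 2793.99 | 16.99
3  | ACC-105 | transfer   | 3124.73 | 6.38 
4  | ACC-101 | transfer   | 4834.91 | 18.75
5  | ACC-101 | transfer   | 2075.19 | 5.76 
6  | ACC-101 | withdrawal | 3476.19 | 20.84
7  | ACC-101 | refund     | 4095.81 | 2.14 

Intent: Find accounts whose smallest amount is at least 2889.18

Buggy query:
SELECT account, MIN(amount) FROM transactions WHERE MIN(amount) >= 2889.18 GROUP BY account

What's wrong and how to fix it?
Bug: MIN() in WHERE is a misuse of aggregate

Fix: Use HAVING for the per-group MIN condition

Corrected query:
SELECT account, MIN(amount) FROM transactions GROUP BY account HAVING MIN(amount) >= 2889.18

Result:
(no rows)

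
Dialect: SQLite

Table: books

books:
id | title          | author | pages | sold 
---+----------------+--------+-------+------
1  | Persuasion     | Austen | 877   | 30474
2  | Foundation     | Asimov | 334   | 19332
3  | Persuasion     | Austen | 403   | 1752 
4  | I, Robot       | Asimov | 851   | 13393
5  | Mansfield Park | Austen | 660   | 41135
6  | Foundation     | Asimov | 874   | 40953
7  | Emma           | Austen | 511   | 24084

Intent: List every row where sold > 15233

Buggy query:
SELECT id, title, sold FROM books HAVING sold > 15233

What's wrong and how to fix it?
Bug: This is a non-aggregate query (no GROUP BY, no aggregates), so in SQLite the HAVING clause is invalid here; a row-level condition belongs in WHERE

Fix: Use WHERE for row-level filtering

Corrected query:
SELECT id, title, sold FROM books WHERE sold > 15233

Result:
id | title          | sold 
---+----------------+------
1  | Persuasion     | 30474
2  | Foundation     | 19332
5  | Mansfield Park | 41135
6  | Foundation     | 40953
7  | Emma           | 24084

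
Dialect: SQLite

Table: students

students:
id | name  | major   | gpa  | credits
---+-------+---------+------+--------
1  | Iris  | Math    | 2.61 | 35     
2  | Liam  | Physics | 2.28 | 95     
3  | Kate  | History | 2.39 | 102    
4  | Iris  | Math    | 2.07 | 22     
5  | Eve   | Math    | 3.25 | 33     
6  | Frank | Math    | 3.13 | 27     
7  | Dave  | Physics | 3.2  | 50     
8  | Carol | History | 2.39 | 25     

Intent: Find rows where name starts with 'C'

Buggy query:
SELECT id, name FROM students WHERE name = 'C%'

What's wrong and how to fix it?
Bug: Wildcards only work with LIKE; '=' treats '%' as a literal character

Fix: Replace '=' with LIKE so 'C%' is treated as a pattern

Corrected query:
SELECT id, name FROM students WHERE name LIKE 'C%'

Result:
id | name 
---+------
8  | Carol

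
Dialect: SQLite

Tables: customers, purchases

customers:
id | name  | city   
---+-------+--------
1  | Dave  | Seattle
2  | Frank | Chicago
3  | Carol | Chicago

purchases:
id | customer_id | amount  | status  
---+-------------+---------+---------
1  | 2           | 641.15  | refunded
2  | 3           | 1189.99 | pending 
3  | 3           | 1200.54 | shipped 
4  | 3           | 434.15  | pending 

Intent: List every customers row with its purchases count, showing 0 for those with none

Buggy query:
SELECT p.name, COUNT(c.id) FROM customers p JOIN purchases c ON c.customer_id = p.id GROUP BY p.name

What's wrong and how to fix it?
Bug: An inner join excludes parents with zero children

Fix: Switch to LEFT JOIN to retain unmatched parent rows

Corrected query:
SELECT p.name, COUNT(c.id) FROM customers p LEFT JOIN purchases c ON c.customer_id = p.id GROUP BY p.name

Result:
name  | COUNT(c.id)
------+------------
Carol | 3          
Dave  | 0          
Frank | 1          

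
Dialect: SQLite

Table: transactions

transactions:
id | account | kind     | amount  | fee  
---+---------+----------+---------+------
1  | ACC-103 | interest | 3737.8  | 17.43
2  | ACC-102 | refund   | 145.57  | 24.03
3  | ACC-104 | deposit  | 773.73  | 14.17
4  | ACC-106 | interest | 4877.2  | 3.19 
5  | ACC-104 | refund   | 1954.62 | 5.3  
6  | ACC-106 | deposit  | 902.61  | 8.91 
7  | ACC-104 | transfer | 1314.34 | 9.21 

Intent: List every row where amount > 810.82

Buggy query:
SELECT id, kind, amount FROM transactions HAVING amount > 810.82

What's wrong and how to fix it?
Bug: HAVING filters the output of aggregation, but this query has no GROUP BY and no aggregate functions, so SQLite rejects it (HAVING clause on a non-aggregate query); the condition here is per row

Fix: Use WHERE for row-level filtering

Corrected query:
SELECT id, kind, amount FROM transactions WHERE amount > 810.82

Result:
id | kind     | amount 
---+----------+--------
1  | interest | 3737.8 
4  | interest | 4877.2 
5  | refund   | 1954.62
6  | deposit  | 902.61 
7  | transfer | 1314.34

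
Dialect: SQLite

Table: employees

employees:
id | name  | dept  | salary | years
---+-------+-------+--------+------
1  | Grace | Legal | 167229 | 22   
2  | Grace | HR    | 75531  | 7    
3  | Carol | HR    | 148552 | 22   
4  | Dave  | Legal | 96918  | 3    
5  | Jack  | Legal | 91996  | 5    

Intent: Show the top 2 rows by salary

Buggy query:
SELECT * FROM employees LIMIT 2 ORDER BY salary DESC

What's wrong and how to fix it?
Bug: LIMIT must come after ORDER BY

Fix: Sort with ORDER BY, then apply LIMIT

Corrected query:
SELECT * FROM employees ORDER BY salary DESC LIMIT 2

Result:
id | name  | dept  | salary | years
---+-------+-------+--------+------
1  | Grace | Legal | 167229 | 22   
3  | Carol | HR    | 148552 | 22   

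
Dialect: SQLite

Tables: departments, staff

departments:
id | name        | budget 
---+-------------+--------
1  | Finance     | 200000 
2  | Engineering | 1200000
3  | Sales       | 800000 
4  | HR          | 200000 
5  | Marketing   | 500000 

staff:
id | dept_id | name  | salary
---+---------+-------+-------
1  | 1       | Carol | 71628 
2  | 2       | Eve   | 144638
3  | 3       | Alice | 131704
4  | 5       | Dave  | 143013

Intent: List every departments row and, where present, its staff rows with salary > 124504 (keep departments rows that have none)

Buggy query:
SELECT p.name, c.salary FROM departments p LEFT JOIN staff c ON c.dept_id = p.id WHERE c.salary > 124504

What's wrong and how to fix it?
Bug: A WHERE condition on the right-hand table after LEFT JOIN drops unmatched parents

Fix: Put 'c.salary > 124504' in the JOIN's ON clause instead of WHERE

Corrected query:
SELECT p.name, c.salary FROM departments p LEFT JOIN staff c ON c.dept_id = p.id AND c.salary > 124504

Result:
name        | salary
------------+-------
Finance     | NULL  
Engineering | 144638
Sales       | 131704
HR          | NULL  
Marketing   | 143013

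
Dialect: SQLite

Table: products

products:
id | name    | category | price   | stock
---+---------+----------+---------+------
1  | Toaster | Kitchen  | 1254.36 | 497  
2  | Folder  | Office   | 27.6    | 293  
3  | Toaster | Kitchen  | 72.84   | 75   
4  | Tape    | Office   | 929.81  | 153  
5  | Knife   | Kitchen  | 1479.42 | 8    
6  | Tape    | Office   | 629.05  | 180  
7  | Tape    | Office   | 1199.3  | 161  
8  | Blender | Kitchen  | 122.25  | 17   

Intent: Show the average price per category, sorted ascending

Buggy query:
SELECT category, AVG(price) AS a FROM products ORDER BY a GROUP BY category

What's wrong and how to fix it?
Bug: GROUP BY must precede ORDER BY

Fix: Move ORDER BY to the end, after GROUP BY

Corrected query:
SELECT category, AVG(price) AS a FROM products GROUP BY category ORDER BY a

Result:
category | a       
---------+---------
Office   | 696.44  
Kitchen  | 732.2175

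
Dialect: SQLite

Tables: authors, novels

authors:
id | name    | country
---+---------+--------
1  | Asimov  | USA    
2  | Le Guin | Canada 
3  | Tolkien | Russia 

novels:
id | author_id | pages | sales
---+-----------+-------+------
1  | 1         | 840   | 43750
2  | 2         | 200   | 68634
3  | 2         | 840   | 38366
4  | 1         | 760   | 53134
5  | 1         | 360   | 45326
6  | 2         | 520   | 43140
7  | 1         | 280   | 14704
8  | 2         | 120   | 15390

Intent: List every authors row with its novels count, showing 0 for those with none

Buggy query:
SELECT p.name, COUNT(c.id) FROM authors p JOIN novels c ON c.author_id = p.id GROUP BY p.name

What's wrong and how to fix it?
Bug: INNER JOIN drops authors rows that have no matching novels rows

Fix: Switch to LEFT JOIN to retain unmatched parent rows

Corrected query:
SELECT p.name, COUNT(c.id) FROM authors p LEFT JOIN novels c ON c.author_id = p.id GROUP BY p.name

Result:
name    | COUNT(c.id)
--------+------------
Asimov  | 4          
Le Guin | 4          
Tolkien | 0          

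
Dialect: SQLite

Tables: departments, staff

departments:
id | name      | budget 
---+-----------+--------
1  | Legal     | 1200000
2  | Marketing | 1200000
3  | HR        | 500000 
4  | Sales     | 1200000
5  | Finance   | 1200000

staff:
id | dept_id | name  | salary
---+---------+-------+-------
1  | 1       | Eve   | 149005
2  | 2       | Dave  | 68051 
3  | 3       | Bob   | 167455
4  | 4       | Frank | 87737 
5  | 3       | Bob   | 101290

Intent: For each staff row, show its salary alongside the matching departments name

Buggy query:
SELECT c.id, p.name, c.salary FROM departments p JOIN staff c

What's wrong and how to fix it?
Bug: Missing join condition: each staff row is matched to all departments rows instead of just its own

Fix: Specify the join condition linking the foreign key to the parent id

Corrected query:
SELECT c.id, p.name, c.salary FROM departments p JOIN staff c ON c.dept_id = p.id

Result:
id | name      | salary
---+-----------+-------
1  | Legal     | 149005
2  | Marketing | 68051 
3  | HR        | 167455
4  | Sales     | 87737 
5  | HR        | 101290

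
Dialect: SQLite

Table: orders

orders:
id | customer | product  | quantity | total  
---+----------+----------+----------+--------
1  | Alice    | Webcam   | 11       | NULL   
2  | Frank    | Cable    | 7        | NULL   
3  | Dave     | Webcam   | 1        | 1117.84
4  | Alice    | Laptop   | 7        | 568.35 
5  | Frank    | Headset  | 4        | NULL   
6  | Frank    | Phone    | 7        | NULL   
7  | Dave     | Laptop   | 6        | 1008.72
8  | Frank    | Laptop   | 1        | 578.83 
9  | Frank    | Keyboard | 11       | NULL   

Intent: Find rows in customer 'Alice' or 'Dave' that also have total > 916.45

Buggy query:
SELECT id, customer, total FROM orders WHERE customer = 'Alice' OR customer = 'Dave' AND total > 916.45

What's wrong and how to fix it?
Bug: Without parentheses, AND is evaluated before OR, so the total filter only applies to the 'Dave' branch

Fix: Group the OR with parentheses (or use IN), then AND the threshold

Corrected query:
SELECT id, customer, total FROM orders WHERE (customer = 'Alice' OR customer = 'Dave') AND total > 916.45

Result:
id | customer | total  
---+----------+--------
3  | Dave     | 1117.84
7  | Dave     | 1008.72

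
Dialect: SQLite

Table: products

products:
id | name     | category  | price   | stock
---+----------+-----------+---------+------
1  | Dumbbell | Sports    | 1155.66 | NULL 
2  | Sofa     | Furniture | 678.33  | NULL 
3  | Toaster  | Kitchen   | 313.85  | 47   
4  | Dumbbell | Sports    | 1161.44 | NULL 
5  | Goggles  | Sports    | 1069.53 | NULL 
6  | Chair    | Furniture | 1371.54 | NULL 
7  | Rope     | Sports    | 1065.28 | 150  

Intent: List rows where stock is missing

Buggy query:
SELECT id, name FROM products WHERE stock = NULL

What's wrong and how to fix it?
Bug: Comparing to NULL with '=' never matches; NULL = NULL is unknown, not true

Fix: Replace '= NULL' with 'IS NULL'

Corrected query:
SELECT id, name FROM products WHERE stock IS NULL

Result:
id | name    
---+---------
1  | Dumbbell
2  | Sofa    
4  | Dumbbell
5  | Goggles 
6  | Chair   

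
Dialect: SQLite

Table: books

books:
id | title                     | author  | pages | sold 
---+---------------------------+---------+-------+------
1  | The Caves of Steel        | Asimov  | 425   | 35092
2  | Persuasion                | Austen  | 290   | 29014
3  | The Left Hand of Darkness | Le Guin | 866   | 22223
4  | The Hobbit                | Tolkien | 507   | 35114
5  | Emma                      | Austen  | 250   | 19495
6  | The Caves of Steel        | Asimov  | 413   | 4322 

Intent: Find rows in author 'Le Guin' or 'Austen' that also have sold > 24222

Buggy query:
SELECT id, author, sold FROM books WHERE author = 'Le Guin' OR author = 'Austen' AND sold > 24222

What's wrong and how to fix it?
Bug: AND binds tighter than OR, so this parses as author = 'Le Guin' OR (author = 'Austen' AND sold > 24222)

Fix: Group the OR with parentheses (or use IN), then AND the threshold

Corrected query:
SELECT id, author, sold FROM books WHERE (author = 'Le Guin' OR author = 'Austen') AND sold > 24222

Result:
id | author | sold 
---+--------+------
2  | Austen | 29014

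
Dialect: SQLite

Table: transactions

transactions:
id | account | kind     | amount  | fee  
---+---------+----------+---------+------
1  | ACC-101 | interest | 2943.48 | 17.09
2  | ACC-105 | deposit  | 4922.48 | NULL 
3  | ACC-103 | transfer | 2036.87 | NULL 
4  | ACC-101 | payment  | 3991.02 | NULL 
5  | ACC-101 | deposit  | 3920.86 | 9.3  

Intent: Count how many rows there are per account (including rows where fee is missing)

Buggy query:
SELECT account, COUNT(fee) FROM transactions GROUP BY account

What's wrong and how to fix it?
Bug: COUNT(fee) skips NULLs, so groups with missing fee are undercounted

Fix: Use COUNT(*) to count all rows regardless of NULL

Corrected query:
SELECT account, COUNT(*) FROM transactions GROUP BY account

Result:
account | COUNT(*)
--------+---------
ACC-101 | 3       
ACC-103 | 1       
ACC-105 | 1       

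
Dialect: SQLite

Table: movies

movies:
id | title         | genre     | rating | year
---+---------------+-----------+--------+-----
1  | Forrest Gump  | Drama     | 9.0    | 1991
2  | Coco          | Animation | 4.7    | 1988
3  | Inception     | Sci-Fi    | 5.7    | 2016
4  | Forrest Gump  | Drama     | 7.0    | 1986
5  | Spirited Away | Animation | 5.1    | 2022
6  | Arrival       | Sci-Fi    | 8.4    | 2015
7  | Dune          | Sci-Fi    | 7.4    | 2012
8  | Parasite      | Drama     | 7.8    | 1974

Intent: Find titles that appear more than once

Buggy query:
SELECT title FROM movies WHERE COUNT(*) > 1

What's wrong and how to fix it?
Bug: COUNT(*) is an aggregate and cannot be used in WHERE

Fix: Group first, then use HAVING for the count condition

Corrected query:
SELECT title FROM movies GROUP BY title HAVING COUNT(*) > 1

Result:
title       
------------
Forrest Gump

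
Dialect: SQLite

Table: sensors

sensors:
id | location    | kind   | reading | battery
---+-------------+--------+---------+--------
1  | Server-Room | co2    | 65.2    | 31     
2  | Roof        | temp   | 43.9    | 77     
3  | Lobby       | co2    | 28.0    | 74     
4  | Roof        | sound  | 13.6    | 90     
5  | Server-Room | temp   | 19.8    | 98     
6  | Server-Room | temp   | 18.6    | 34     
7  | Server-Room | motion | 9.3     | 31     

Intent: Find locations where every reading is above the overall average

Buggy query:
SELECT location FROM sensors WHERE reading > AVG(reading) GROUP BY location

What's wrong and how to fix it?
Bug: WHERE evaluates per row before aggregation, so AVG() is unavailable

Fix: Compute the overall average in a scalar subquery and compare each group's MIN against it in HAVING

Corrected query:
SELECT location FROM sensors GROUP BY location HAVING MIN(reading) > (SELECT AVG(reading) FROM sensors)

Result:
(no rows)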